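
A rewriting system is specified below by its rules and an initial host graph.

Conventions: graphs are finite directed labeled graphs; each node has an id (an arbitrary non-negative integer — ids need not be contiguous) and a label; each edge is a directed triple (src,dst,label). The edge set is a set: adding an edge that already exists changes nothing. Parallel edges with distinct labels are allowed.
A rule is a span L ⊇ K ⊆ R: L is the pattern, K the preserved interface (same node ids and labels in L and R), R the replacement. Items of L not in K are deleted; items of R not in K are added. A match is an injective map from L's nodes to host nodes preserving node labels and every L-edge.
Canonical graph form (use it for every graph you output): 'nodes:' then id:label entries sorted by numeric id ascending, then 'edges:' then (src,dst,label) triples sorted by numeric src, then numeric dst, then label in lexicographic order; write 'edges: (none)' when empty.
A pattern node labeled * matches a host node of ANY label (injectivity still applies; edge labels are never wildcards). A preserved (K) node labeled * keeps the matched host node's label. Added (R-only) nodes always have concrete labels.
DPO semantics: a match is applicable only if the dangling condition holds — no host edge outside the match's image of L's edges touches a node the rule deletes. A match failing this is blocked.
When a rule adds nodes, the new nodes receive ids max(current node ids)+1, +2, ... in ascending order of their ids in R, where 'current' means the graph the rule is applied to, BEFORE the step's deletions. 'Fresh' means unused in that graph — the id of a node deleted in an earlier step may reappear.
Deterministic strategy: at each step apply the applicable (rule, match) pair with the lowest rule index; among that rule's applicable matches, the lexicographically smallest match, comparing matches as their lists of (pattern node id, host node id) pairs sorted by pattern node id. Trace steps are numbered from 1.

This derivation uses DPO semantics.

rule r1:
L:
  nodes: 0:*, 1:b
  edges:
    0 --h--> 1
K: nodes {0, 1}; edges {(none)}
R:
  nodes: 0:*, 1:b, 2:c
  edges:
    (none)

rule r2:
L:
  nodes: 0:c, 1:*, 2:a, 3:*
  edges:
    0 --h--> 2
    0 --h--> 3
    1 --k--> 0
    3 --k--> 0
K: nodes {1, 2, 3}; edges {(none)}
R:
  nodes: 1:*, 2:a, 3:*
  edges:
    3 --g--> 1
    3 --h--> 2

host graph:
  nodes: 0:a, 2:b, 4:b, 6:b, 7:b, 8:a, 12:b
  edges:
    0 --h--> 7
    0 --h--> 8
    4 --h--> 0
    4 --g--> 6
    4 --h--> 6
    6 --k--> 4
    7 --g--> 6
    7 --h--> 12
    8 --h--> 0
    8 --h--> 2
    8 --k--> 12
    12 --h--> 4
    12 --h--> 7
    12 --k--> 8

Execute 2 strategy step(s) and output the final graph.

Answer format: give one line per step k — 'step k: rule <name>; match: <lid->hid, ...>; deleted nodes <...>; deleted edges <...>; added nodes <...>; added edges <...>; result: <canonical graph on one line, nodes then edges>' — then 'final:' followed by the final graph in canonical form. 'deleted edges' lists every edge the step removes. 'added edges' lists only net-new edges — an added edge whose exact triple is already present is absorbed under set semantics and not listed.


step 1: rule r1; match: 0->0, 1->7; deleted nodes (none); deleted edges (0,7,h); added nodes 13; added edges (none); result: nodes: 0:a, 2:b, 4:b, 6:b, 7:b, 8:a, 12:b, 13:c edges: (0,8,h); (4,0,h); (4,6,g); (4,6,h); (6,4,k); (7,6,g); (7,12,h); (8,0,h); (8,2,h); (8,12,k); (12,4,h); (12,7,h); (12,8,k)
step 2: rule r1; match: 0->4, 1->6; deleted nodes (none); deleted edges (4,6,h); added nodes 14; added edges (none); result: nodes: 0:a, 2:b, 4:b, 6:b, 7:b, 8:a, 12:b, 13:c, 14:c edges: (0,8,h); (4,0,h); (4,6,g); (6,4,k); (7,6,g); (7,12,h); (8,0,h); (8,2,h); (8,12,k); (12,4,h); (12,7,h); (12,8,k)
final:
nodes: 0:a, 2:b, 4:b, 6:b, 7:b, 8:a, 12:b, 13:c, 14:c
edges: (0,8,h); (4,0,h); (4,6,g); (6,4,k); (7,6,g); (7,12,h); (8,0,h); (8,2,h); (8,12,k); (12,4,h); (12,7,h); (12,8,k)


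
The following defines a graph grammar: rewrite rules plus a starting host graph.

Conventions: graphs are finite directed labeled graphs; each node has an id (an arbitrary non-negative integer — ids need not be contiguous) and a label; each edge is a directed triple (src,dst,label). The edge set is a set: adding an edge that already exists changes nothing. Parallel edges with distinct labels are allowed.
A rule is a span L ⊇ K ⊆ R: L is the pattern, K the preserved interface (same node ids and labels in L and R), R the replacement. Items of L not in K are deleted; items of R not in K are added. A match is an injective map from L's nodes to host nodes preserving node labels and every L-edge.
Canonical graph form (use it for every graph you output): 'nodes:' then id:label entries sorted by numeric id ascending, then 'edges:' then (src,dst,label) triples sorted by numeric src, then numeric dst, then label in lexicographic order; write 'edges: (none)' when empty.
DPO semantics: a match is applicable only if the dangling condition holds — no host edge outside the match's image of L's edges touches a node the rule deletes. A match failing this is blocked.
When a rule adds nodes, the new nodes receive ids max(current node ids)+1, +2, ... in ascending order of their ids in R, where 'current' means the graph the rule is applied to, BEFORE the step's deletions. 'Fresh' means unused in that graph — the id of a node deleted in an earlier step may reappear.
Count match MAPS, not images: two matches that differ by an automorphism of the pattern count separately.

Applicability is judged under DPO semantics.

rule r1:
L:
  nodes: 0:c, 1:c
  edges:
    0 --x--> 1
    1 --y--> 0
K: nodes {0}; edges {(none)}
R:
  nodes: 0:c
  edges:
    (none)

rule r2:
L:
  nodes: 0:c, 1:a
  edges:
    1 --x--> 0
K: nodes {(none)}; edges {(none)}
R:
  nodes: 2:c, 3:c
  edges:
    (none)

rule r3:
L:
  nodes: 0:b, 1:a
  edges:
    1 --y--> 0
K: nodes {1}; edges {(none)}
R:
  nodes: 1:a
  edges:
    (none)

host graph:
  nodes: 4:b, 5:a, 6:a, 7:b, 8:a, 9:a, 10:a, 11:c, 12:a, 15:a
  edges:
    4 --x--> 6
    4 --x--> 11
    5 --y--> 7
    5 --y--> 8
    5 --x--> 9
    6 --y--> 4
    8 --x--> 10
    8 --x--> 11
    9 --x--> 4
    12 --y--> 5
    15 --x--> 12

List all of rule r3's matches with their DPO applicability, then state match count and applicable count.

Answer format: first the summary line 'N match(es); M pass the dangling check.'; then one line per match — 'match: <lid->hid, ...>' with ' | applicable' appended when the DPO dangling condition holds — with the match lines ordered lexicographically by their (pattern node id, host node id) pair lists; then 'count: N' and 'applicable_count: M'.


2 match(es); 1 pass the dangling check.
match: 0->4, 1->6
match: 0->7, 1->5 | applicable
count: 2
applicable_count: 1


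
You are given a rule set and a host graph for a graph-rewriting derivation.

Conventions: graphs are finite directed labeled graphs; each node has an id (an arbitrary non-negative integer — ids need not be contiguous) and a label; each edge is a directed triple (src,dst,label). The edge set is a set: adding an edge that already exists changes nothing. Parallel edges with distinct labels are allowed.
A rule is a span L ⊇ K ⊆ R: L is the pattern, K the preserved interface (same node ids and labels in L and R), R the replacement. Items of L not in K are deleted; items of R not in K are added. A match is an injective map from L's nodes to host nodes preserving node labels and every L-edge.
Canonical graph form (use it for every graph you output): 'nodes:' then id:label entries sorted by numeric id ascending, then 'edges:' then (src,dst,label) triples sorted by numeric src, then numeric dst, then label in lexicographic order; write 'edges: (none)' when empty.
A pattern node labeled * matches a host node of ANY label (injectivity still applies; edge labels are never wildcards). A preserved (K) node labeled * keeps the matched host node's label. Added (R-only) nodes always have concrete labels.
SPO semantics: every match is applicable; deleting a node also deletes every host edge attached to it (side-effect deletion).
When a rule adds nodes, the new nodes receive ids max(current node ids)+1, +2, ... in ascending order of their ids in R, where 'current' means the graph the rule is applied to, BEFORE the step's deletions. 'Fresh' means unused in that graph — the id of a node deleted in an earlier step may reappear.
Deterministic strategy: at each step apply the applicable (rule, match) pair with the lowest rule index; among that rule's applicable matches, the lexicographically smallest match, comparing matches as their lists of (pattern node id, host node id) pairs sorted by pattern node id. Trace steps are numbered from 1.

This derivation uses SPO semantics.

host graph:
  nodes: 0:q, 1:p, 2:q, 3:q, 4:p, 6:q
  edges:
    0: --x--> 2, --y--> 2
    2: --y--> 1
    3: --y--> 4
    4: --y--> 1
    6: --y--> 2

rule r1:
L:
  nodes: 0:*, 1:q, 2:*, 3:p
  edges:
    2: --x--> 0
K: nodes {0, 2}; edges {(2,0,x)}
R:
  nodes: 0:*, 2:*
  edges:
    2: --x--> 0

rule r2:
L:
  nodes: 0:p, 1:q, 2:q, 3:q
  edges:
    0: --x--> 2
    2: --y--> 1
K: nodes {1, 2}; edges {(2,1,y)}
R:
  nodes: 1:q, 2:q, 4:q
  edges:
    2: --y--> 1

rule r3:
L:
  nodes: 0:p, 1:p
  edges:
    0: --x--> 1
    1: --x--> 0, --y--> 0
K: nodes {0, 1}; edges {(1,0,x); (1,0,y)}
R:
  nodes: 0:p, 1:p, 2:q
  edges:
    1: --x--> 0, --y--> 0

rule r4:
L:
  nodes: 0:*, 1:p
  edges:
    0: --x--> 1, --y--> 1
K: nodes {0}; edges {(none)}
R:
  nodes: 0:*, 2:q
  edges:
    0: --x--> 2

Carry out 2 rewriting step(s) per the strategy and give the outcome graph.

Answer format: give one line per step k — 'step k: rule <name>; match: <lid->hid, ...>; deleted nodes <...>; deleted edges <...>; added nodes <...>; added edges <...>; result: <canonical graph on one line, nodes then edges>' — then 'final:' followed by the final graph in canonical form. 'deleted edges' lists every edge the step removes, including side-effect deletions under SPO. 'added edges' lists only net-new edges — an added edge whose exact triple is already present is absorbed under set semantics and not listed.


step 1: rule r1; match: 0->2, 1->3, 2->0, 3->1; deleted nodes 1, 3; deleted edges (2,1,y); (3,4,y); (4,1,y); added nodes (none); added edges (none); result: nodes: 0:q, 2:q, 4:p, 6:q edges: (0,2,x); (0,2,y); (6,2,y)
step 2: rule r1; match: 0->2, 1->6, 2->0, 3->4; deleted nodes 4, 6; deleted edges (6,2,y); added nodes (none); added edges (none); result: nodes: 0:q, 2:q edges: (0,2,x); (0,2,y)
final:
nodes: 0:q, 2:q
edges: (0,2,x); (0,2,y)


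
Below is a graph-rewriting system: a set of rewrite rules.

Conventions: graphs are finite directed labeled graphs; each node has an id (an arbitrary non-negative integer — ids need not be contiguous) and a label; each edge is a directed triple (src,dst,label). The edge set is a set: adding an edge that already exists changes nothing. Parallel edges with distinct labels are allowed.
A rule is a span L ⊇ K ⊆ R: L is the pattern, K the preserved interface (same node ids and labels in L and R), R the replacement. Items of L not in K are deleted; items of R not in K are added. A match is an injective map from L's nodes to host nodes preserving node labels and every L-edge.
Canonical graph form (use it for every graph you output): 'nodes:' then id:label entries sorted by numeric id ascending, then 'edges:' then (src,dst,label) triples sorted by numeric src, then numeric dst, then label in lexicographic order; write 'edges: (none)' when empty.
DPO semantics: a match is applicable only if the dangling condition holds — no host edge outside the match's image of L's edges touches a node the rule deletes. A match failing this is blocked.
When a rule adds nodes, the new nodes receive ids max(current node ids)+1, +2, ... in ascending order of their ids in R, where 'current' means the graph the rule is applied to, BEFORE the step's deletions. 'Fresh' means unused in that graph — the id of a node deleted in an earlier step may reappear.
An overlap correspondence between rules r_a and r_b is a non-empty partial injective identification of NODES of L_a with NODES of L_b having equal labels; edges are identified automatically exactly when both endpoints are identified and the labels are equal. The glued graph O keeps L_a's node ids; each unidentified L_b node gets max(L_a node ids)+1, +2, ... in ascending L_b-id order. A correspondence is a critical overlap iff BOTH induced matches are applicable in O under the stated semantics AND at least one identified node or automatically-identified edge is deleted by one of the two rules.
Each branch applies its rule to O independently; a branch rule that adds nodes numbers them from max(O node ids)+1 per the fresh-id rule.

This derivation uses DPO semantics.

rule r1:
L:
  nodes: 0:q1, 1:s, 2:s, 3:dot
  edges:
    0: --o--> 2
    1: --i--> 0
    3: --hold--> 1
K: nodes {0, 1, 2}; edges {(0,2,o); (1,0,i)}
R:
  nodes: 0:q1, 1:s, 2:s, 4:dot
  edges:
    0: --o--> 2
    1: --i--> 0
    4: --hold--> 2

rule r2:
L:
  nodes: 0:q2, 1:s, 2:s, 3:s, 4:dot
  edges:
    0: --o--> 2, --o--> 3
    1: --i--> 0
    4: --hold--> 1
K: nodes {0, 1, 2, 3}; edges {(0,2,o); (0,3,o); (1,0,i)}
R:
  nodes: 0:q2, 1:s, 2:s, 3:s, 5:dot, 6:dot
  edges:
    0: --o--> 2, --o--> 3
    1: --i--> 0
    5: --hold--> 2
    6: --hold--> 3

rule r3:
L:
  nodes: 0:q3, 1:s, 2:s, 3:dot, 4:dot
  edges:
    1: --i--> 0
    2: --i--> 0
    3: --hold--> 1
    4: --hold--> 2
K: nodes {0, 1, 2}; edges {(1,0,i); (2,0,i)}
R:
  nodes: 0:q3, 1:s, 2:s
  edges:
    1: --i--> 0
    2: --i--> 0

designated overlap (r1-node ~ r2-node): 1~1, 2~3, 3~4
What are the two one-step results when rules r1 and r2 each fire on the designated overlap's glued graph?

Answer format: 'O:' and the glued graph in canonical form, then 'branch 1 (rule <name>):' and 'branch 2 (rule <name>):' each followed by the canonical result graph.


O:
nodes: 0:q1, 1:s, 2:s, 3:dot, 4:q2, 5:s
edges: (0,2,o); (1,0,i); (1,4,i); (3,1,hold); (4,2,o); (4,5,o)
branch 1 (rule r1):
nodes: 0:q1, 1:s, 2:s, 4:q2, 5:s, 6:dot
edges: (0,2,o); (1,0,i); (1,4,i); (4,2,o); (4,5,o); (6,2,hold)
branch 2 (rule r2):
nodes: 0:q1, 1:s, 2:s, 4:q2, 5:s, 6:dot, 7:dot
edges: (0,2,o); (1,0,i); (1,4,i); (4,2,o); (4,5,o); (6,5,hold); (7,2,hold)


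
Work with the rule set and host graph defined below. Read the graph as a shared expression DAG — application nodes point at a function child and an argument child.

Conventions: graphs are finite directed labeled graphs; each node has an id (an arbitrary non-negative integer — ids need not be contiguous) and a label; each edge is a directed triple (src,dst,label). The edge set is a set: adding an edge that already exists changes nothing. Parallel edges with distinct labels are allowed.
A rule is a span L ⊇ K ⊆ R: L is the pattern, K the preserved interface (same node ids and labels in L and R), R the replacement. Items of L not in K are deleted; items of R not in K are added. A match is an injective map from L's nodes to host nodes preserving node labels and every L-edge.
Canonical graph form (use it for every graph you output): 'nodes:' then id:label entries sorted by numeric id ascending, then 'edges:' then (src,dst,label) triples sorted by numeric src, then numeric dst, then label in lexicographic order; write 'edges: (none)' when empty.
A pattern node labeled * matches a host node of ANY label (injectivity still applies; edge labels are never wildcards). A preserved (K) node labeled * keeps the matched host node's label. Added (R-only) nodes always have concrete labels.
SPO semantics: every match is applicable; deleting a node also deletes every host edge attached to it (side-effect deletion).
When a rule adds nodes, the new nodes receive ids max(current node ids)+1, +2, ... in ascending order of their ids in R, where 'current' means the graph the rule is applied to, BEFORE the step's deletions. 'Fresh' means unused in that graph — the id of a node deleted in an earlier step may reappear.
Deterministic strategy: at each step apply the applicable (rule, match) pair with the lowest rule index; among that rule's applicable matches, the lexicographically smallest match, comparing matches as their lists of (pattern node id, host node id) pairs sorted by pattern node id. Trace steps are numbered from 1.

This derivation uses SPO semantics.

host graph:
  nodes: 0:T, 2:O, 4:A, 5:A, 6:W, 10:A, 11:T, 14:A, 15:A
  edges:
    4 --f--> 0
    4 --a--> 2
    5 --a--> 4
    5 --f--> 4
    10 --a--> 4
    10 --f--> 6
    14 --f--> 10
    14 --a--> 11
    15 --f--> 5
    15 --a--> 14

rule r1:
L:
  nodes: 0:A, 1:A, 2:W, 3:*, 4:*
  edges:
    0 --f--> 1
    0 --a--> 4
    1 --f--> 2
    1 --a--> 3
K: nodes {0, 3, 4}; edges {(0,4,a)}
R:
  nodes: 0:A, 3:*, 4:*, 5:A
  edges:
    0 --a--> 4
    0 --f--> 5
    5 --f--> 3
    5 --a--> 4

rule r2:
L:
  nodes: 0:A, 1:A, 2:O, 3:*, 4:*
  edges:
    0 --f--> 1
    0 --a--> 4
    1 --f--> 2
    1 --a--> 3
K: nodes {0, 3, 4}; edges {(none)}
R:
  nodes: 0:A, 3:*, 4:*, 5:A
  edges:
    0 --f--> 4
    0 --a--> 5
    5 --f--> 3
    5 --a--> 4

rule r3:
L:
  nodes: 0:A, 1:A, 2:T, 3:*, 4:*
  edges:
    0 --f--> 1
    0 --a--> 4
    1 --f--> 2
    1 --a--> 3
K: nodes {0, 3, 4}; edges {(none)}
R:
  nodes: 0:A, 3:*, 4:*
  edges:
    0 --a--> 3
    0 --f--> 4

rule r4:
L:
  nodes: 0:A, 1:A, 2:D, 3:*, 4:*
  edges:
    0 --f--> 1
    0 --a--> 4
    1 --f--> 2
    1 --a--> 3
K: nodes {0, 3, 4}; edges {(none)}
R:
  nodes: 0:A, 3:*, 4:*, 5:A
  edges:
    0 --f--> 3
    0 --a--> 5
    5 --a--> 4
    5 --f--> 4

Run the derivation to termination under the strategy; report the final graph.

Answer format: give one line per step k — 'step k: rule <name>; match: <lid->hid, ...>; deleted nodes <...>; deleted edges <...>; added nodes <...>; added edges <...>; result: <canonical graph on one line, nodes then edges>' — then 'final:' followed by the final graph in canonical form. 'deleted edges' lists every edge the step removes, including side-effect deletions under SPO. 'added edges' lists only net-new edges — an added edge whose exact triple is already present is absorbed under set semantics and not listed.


step 1: rule r1; match: 0->14, 1->10, 2->6, 3->4, 4->11; deleted nodes 6, 10; deleted edges (10,4,a); (10,6,f); (14,10,f); added nodes 16; added edges (14,16,f); (16,4,f); (16,11,a); result: nodes: 0:T, 2:O, 4:A, 5:A, 11:T, 14:A, 15:A, 16:A edges: (4,0,f); (4,2,a); (5,4,a); (5,4,f); (14,11,a); (14,16,f); (15,5,f); (15,14,a); (16,4,f); (16,11,a)
step 2: rule r3; match: 0->16, 1->4, 2->0, 3->2, 4->11; deleted nodes 0, 4; deleted edges (4,0,f); (4,2,a); (5,4,a); (5,4,f); (16,4,f); (16,11,a); added nodes (none); added edges (16,2,a); (16,11,f); result: nodes: 2:O, 5:A, 11:T, 14:A, 15:A, 16:A edges: (14,11,a); (14,16,f); (15,5,f); (15,14,a); (16,2,a); (16,11,f)
final:
nodes: 2:O, 5:A, 11:T, 14:A, 15:A, 16:A
edges: (14,11,a); (14,16,f); (15,5,f); (15,14,a); (16,2,a); (16,11,f)


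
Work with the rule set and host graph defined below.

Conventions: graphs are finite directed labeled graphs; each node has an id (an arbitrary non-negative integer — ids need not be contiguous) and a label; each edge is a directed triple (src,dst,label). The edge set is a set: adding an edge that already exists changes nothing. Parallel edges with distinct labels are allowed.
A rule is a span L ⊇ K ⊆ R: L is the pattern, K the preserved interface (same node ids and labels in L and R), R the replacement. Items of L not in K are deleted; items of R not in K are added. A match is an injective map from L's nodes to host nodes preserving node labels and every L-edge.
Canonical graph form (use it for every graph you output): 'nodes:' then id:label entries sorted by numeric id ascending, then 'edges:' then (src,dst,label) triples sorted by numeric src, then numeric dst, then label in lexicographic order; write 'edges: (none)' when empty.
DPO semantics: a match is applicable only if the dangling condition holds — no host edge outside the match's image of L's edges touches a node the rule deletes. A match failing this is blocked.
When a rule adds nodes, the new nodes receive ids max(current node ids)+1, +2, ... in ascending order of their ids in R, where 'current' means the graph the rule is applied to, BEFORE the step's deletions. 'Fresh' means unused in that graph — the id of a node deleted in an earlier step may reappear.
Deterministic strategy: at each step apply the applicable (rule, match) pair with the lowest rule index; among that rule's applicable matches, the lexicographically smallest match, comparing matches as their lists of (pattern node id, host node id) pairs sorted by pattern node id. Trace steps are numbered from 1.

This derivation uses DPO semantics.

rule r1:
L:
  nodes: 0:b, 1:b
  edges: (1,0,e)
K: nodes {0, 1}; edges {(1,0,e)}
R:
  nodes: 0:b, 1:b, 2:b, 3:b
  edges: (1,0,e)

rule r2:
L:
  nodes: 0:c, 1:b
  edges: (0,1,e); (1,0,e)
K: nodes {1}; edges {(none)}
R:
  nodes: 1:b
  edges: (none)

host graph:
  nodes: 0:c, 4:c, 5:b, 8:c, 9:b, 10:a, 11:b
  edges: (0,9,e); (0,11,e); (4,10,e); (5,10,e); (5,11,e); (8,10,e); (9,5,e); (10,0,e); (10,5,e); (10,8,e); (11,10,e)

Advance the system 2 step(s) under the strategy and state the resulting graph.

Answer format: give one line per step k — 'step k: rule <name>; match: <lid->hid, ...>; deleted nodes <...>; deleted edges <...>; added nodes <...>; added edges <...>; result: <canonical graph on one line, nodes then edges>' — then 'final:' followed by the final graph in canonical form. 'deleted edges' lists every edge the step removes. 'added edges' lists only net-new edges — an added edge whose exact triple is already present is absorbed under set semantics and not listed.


step 1: rule r1; match: 0->5, 1->9; deleted nodes (none); deleted edges (none); added nodes 12, 13; added edges (none); result: nodes: 0:c, 4:c, 5:b, 8:c, 9:b, 10:a, 11:b, 12:b, 13:b edges: (0,9,e); (0,11,e); (4,10,e); (5,10,e); (5,11,e); (8,10,e); (9,5,e); (10,0,e); (10,5,e); (10,8,e); (11,10,e)
step 2: rule r1; match: 0->5, 1->9; deleted nodes (none); deleted edges (none); added nodes 14, 15; added edges (none); result: nodes: 0:c, 4:c, 5:b, 8:c, 9:b, 10:a, 11:b, 12:b, 13:b, 14:b, 15:b edges: (0,9,e); (0,11,e); (4,10,e); (5,10,e); (5,11,e); (8,10,e); (9,5,e); (10,0,e); (10,5,e); (10,8,e); (11,10,e)
final:
nodes: 0:c, 4:c, 5:b, 8:c, 9:b, 10:a, 11:b, 12:b, 13:b, 14:b, 15:b
edges: (0,9,e); (0,11,e); (4,10,e); (5,10,e); (5,11,e); (8,10,e); (9,5,e); (10,0,e); (10,5,e); (10,8,e); (11,10,e)


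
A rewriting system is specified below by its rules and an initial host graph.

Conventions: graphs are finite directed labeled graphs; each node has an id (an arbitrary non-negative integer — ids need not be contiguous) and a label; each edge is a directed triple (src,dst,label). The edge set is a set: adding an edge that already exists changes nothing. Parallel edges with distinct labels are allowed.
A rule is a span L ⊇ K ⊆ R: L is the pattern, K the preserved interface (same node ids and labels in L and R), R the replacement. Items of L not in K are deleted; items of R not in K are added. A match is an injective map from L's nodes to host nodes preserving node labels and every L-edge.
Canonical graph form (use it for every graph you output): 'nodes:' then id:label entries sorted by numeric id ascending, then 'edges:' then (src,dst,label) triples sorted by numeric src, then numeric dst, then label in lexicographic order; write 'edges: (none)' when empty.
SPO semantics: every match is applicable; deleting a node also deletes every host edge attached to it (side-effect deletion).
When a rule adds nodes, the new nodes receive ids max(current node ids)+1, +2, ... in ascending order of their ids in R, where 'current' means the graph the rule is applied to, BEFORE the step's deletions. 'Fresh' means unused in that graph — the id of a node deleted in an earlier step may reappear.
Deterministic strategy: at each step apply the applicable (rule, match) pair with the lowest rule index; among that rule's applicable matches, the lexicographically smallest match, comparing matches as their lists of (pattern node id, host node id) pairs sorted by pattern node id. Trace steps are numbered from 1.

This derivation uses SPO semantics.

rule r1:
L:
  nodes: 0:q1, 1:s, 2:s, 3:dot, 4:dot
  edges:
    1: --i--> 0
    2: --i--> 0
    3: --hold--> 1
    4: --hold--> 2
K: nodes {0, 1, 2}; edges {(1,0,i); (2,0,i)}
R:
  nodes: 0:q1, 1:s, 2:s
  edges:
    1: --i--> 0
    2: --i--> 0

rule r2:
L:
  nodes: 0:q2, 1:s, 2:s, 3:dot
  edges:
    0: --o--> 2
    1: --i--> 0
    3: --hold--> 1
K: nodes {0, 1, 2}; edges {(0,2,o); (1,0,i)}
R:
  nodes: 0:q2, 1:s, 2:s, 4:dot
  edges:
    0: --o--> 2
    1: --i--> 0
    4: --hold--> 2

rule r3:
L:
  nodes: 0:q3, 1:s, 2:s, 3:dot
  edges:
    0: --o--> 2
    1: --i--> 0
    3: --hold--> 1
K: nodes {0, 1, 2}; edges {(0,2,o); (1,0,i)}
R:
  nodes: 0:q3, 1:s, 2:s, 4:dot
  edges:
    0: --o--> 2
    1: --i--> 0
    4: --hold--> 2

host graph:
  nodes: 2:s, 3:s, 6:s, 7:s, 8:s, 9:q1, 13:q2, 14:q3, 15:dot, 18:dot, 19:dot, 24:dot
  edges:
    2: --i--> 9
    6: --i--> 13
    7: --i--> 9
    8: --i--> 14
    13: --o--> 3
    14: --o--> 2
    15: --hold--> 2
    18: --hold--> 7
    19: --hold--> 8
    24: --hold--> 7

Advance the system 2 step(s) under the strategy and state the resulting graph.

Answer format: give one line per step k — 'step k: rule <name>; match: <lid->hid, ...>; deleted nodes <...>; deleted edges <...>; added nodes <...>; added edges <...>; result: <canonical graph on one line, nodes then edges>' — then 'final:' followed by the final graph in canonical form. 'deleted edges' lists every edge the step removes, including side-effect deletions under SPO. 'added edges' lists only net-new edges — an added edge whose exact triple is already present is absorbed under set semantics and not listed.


step 1: rule r1; match: 0->9, 1->2, 2->7, 3->15, 4->18; deleted nodes 15, 18; deleted edges (15,2,hold); (18,7,hold); added nodes (none); added edges (none); result: nodes: 2:s, 3:s, 6:s, 7:s, 8:s, 9:q1, 13:q2, 14:q3, 19:dot, 24:dot edges: (2,9,i); (6,13,i); (7,9,i); (8,14,i); (13,3,o); (14,2,o); (19,8,hold); (24,7,hold)
step 2: rule r3; match: 0->14, 1->8, 2->2, 3->19; deleted nodes 19; deleted edges (19,8,hold); added nodes 25; added edges (25,2,hold); result: nodes: 2:s, 3:s, 6:s, 7:s, 8:s, 9:q1, 13:q2, 14:q3, 24:dot, 25:dot edges: (2,9,i); (6,13,i); (7,9,i); (8,14,i); (13,3,o); (14,2,o); (24,7,hold); (25,2,hold)
final:
nodes: 2:s, 3:s, 6:s, 7:s, 8:s, 9:q1, 13:q2, 14:q3, 24:dot, 25:dot
edges: (2,9,i); (6,13,i); (7,9,i); (8,14,i); (13,3,o); (14,2,o); (24,7,hold); (25,2,hold)


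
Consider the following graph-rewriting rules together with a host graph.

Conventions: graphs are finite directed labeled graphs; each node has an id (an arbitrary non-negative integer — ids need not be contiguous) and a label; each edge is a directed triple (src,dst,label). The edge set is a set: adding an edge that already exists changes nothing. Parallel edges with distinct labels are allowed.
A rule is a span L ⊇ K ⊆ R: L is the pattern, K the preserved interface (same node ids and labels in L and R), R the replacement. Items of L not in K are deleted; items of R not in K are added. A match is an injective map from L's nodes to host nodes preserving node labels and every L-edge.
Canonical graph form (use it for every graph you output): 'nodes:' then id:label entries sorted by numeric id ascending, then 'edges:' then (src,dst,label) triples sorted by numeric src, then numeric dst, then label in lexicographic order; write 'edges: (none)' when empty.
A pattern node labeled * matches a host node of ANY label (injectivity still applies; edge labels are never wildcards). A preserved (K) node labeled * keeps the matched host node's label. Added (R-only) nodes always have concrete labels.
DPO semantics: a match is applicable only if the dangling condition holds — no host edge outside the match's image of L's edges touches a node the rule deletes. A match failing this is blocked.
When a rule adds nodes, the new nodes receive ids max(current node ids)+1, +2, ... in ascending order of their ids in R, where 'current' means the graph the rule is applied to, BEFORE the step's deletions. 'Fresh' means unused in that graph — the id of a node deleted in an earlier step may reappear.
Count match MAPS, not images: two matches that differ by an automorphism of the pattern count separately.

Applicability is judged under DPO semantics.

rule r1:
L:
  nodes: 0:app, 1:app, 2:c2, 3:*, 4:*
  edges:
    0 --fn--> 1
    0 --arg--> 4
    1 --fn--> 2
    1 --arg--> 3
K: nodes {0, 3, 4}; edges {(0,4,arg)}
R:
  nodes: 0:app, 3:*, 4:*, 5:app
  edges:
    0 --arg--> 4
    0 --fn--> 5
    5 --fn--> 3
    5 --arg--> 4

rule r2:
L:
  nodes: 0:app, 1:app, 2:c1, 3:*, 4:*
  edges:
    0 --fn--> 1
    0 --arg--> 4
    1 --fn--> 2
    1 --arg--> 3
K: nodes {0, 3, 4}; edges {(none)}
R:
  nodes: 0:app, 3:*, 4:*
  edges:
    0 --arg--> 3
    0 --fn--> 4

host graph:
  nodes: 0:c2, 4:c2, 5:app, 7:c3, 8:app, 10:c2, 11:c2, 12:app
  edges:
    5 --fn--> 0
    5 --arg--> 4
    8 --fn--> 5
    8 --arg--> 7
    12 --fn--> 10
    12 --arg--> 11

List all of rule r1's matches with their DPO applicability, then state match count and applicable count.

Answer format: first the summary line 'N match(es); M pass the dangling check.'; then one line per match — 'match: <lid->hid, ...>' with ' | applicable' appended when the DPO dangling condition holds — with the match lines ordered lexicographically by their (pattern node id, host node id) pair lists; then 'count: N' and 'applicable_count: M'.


1 match(es); 1 pass the dangling check.
match: 0->8, 1->5, 2->0, 3->4, 4->7 | applicable
count: 1
applicable_count: 1


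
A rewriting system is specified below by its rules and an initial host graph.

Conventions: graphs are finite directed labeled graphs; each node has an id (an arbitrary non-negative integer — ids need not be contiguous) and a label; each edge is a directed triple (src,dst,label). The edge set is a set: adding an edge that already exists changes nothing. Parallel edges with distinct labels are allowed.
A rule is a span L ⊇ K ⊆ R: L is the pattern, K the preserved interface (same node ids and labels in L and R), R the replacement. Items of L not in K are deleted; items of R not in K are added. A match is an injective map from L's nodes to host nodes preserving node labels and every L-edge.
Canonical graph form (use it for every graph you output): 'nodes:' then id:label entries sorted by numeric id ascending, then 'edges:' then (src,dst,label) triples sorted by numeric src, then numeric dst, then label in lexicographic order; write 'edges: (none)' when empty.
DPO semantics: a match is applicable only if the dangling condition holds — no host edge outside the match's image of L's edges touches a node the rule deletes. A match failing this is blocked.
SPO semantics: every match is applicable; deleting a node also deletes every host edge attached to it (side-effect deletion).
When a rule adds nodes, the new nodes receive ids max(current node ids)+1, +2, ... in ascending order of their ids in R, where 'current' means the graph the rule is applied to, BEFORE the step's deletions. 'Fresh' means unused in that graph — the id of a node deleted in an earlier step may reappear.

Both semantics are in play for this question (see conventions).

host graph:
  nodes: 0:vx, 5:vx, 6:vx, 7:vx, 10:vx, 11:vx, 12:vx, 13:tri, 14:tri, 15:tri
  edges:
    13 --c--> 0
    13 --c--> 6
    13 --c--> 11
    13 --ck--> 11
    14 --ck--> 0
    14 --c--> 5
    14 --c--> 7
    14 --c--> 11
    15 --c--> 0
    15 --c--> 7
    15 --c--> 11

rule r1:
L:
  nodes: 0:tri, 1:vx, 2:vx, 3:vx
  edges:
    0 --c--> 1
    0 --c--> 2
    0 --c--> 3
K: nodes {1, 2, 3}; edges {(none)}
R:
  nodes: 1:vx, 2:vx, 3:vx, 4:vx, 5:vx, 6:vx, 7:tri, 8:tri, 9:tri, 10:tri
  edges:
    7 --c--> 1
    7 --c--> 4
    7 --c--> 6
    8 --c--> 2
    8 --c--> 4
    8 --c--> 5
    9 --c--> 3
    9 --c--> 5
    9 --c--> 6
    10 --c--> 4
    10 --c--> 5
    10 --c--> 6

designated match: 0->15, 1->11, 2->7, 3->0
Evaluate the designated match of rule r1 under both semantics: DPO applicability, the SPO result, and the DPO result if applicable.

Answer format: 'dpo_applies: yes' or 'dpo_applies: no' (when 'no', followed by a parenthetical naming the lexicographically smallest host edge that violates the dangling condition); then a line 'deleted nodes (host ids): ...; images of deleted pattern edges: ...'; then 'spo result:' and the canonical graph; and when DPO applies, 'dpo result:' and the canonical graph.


dpo_applies: yes
deleted nodes (host ids): 15; images of deleted pattern edges: (15,0,c); (15,7,c); (15,11,c)
spo result:
nodes: 0:vx, 5:vx, 6:vx, 7:vx, 10:vx, 11:vx, 12:vx, 13:tri, 14:tri, 16:vx, 17:vx, 18:vx, 19:tri, 20:tri, 21:tri, 22:tri
edges: (13,0,c); (13,6,c); (13,11,c); (13,11,ck); (14,0,ck); (14,5,c); (14,7,c); (14,11,c); (19,11,c); (19,16,c); (19,18,c); (20,7,c); (20,16,c); (20,17,c); (21,0,c); (21,17,c); (21,18,c); (22,16,c); (22,17,c); (22,18,c)
dpo result:
nodes: 0:vx, 5:vx, 6:vx, 7:vx, 10:vx, 11:vx, 12:vx, 13:tri, 14:tri, 16:vx, 17:vx, 18:vx, 19:tri, 20:tri, 21:tri, 22:tri
edges: (13,0,c); (13,6,c); (13,11,c); (13,11,ck); (14,0,ck); (14,5,c); (14,7,c); (14,11,c); (19,11,c); (19,16,c); (19,18,c); (20,7,c); (20,16,c); (20,17,c); (21,0,c); (21,17,c); (21,18,c); (22,16,c); (22,17,c); (22,18,c)


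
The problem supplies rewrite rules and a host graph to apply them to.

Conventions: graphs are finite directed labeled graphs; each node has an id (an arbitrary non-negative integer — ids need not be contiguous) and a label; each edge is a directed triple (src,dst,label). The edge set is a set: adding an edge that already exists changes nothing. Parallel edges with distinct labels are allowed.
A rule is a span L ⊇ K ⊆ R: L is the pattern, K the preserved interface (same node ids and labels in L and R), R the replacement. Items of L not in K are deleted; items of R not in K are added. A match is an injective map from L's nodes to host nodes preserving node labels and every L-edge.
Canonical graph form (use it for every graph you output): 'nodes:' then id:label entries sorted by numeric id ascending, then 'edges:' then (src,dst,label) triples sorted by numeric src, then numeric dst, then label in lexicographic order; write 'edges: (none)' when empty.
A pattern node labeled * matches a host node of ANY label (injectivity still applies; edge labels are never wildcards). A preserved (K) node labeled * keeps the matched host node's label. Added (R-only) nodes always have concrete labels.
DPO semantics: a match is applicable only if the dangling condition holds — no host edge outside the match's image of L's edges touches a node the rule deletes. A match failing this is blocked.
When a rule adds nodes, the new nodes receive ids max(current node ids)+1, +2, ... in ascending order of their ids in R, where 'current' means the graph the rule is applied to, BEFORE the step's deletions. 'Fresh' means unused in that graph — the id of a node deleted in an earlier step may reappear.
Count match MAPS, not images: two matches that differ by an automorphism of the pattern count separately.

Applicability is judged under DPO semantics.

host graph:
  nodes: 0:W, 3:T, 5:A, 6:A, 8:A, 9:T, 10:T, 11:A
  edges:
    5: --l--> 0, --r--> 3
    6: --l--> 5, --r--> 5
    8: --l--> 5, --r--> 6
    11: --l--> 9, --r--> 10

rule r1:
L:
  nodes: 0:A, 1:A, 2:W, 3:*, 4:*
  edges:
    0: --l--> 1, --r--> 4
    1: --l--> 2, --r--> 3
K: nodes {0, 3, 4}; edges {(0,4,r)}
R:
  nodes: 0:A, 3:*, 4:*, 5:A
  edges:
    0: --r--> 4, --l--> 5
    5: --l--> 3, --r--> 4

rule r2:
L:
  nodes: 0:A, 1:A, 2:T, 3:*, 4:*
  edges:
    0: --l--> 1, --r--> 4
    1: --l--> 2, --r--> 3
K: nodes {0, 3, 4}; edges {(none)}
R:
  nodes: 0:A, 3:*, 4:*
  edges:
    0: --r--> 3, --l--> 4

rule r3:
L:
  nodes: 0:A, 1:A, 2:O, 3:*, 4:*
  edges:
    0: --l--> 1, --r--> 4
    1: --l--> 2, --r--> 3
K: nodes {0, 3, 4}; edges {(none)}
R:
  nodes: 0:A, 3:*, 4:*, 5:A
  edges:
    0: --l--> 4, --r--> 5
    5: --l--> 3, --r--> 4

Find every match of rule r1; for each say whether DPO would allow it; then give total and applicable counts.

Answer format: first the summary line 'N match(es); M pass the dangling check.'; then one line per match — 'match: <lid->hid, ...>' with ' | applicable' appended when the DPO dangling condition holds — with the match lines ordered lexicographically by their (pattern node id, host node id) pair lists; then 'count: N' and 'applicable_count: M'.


1 match(es); 0 pass the dangling check.
match: 0->8, 1->5, 2->0, 3->3, 4->6
count: 1
applicable_count: 0


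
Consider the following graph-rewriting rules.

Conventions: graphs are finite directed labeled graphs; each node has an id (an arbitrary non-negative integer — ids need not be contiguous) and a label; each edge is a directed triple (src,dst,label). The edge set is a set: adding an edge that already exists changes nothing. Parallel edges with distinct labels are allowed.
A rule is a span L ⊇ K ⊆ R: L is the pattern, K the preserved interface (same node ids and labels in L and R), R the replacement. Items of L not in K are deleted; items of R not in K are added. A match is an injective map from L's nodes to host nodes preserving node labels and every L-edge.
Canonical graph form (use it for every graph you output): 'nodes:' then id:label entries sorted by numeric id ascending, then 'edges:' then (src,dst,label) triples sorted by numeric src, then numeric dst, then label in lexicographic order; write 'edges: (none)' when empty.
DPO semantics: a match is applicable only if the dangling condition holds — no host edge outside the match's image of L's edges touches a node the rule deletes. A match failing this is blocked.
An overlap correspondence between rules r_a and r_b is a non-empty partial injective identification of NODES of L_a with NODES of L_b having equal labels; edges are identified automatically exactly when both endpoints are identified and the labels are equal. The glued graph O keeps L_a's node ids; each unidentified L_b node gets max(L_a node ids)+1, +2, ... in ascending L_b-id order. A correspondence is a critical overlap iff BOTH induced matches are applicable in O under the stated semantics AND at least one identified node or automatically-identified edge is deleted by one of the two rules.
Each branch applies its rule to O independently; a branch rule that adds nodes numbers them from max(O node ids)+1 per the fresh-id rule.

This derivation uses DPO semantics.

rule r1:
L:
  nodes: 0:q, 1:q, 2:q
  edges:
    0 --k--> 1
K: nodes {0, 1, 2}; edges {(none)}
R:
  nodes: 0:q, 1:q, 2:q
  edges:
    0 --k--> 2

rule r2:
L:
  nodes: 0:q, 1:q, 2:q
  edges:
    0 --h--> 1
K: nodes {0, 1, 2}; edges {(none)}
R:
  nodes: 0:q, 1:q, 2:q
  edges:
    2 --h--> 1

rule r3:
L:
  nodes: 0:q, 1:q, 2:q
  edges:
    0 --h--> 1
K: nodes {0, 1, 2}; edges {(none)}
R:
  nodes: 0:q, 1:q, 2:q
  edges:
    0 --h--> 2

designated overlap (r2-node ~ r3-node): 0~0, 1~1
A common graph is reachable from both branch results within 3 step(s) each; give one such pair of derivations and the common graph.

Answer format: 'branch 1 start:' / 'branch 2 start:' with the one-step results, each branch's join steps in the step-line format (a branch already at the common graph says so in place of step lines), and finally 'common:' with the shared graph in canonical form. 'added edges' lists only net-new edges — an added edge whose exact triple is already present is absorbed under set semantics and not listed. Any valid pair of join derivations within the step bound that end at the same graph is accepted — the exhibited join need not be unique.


branch 1 start:
nodes: 0:q, 1:q, 2:q, 3:q
edges: (2,1,h)
branch 2 start:
nodes: 0:q, 1:q, 2:q, 3:q
edges: (0,3,h)
branch 1 step 1: rule r2; match: 0->2, 1->1, 2->0; deleted nodes (none); deleted edges (2,1,h); added nodes (none); added edges (0,1,h); result: nodes: 0:q, 1:q, 2:q, 3:q edges: (0,1,h)
branch 2 step 1: rule r3; match: 0->0, 1->3, 2->1; deleted nodes (none); deleted edges (0,3,h); added nodes (none); added edges (0,1,h); result: nodes: 0:q, 1:q, 2:q, 3:q edges: (0,1,h)
common:
nodes: 0:q, 1:q, 2:q, 3:q
edges: (0,1,h)


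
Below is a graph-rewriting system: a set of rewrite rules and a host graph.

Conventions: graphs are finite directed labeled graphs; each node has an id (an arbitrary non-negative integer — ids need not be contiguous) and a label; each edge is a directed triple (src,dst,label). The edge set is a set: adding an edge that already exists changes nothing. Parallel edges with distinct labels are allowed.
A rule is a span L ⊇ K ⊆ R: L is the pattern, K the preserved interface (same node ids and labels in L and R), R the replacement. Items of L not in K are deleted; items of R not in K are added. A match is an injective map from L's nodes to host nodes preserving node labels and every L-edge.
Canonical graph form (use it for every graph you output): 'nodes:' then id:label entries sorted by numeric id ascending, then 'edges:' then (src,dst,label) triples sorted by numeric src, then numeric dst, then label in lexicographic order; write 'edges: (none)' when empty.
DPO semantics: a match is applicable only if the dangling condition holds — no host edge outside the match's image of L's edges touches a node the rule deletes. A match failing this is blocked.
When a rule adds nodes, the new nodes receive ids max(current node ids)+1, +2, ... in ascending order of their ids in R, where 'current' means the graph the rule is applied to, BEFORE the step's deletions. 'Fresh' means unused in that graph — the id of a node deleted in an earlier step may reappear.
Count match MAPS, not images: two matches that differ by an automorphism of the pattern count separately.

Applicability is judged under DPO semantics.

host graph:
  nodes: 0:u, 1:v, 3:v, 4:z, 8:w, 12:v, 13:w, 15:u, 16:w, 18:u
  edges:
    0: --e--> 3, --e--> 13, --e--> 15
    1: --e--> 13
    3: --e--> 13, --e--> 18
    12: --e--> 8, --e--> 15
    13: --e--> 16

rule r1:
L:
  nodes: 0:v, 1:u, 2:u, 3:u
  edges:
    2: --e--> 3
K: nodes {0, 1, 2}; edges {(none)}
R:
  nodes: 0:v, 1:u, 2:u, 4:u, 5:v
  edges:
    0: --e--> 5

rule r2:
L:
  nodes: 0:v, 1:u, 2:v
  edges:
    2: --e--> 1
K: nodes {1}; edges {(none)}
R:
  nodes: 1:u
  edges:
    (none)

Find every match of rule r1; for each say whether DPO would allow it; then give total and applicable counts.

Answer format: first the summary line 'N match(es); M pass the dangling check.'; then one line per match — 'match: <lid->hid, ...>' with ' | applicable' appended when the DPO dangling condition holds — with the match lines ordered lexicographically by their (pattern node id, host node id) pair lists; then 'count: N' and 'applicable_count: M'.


3 match(es); 0 pass the dangling check.
match: 0->1, 1->18, 2->0, 3->15
match: 0->3, 1->18, 2->0, 3->15
match: 0->12, 1->18, 2->0, 3->15
count: 3
applicable_count: 0
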